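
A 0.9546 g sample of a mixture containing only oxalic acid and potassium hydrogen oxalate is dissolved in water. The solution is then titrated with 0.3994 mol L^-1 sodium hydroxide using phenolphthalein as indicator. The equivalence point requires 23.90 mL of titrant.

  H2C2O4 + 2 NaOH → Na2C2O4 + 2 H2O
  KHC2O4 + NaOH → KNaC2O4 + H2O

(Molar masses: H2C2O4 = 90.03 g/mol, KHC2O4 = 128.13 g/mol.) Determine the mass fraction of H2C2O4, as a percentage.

15.23 %

n(NaOH) = 0.02390 × 0.3994 = 9.546 × 10^-3 mol
Let x = n(H2C2O4), y = n(KHC2O4).
Titrant: 2x + 1y = 9.546 × 10^-3;  mass: 90.03x + 128.13y = 0.9546
Solving, x = 1.615 × 10^-3 mol, y = 6.315 × 10^-3 mol
mass of H2C2O4 = 1.615 × 10^-3 × 90.03 = 0.1454 g
% H2C2O4 = 0.1454 / 0.9546 × 100 = 15.23 %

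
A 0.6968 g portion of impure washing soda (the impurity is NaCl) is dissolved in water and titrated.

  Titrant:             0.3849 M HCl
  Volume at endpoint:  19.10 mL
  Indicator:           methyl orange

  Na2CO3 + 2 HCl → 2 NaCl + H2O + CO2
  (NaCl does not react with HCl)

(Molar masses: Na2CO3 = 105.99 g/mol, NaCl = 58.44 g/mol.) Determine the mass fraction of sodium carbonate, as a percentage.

55.91 %

n(HCl) = 0.01910 × 0.3849 = 7.352 × 10^-3 mol
Let x = n(Na2CO3), y = n(NaCl).
Titrant: 2x = 7.352 × 10^-3;  mass: 105.99x + 58.44y = 0.6968
Solving, x = 3.676 × 10^-3 mol, y = 5.257 × 10^-3 mol
mass of Na2CO3 = 3.676 × 10^-3 × 105.99 = 0.3896 g
% Na2CO3 = 0.3896 / 0.6968 × 100 = 55.91 %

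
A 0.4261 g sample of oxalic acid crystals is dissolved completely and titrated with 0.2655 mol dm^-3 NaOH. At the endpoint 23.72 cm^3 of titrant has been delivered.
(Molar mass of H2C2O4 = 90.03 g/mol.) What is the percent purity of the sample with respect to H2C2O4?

H2C2O4 + 2 NaOH → Na2C2O4 + 2 H2O
n(NaOH) = 0.02372 L × 0.2655 mol/L = 6.298 × 10^-3 mol
From the 1:2 ratio, n(H2C2O4) = 1/2 × 6.298 × 10^-3 = 3.149 × 10^-3 mol
mass of H2C2O4 = 3.149 × 10^-3 × 90.03 g/mol = 0.2835 g
% H2C2O4 = 0.2835 / 0.4261 × 100 = 66.53 %

66.53 %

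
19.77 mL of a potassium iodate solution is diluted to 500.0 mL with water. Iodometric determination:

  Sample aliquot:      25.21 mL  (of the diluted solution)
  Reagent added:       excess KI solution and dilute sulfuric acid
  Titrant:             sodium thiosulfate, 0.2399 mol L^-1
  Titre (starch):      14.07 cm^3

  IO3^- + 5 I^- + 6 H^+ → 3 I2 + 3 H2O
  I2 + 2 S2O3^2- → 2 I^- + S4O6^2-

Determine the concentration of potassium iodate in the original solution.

0.5644 mol/L

n(S2O3^2-) = 0.01407 × 0.2399 = 3.375 × 10^-3 mol
n(I2) = n(S2O3^2-)/2 = 1.688 × 10^-3 mol
From the 1:3 ratio, n(IO3^-) in the aliquot = 1/3 × 1.688 × 10^-3 = 5.626 × 10^-4 mol
[IO3^-]_dilute = 5.626 × 10^-4 / 0.02521 = 0.02232 mol/L
[IO3^-]_original = 0.02232 × 500.0/19.77 = 0.5644 mol/L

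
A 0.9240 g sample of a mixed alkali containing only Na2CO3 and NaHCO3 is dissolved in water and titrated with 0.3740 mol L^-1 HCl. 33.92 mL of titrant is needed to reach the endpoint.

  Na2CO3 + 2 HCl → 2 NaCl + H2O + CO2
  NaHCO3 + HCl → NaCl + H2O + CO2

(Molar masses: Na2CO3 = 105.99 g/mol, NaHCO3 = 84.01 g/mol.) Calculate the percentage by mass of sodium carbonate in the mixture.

n(HCl) = 0.03392 × 0.3740 = 0.01269 mol
Let x = n(Na2CO3), y = n(NaHCO3).
Titrant: 2x + 1y = 0.01269;  mass: 105.99x + 84.01y = 0.9240
Solving, x = 2.285 × 10^-3 mol, y = 8.115 × 10^-3 mol
mass of Na2CO3 = 2.285 × 10^-3 × 105.99 = 0.2422 g
% Na2CO3 = 0.2422 / 0.9240 × 100 = 26.21 %

26.21 %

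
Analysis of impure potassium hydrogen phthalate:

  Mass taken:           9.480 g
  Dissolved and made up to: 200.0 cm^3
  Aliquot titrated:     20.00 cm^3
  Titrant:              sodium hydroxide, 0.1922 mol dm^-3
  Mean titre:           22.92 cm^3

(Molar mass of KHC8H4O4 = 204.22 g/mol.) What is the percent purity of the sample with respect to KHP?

KHC8H4O4 + NaOH → KNaC8H4O4 + H2O
n(NaOH) per titration = 0.02292 × 0.1922 = 4.405 × 10^-3 mol
n(KHC8H4O4) in each aliquot = 4.405 × 10^-3 mol (1:1 ratio)
n(KHC8H4O4) in the whole flask = 4.405 × 10^-3 × 200.0/20.00 = 0.04405 mol
mass of KHC8H4O4 = 0.04405 × 204.22 = 8.996 g
% KHC8H4O4 = 8.996 / 9.480 × 100 = 94.90 %

94.90 %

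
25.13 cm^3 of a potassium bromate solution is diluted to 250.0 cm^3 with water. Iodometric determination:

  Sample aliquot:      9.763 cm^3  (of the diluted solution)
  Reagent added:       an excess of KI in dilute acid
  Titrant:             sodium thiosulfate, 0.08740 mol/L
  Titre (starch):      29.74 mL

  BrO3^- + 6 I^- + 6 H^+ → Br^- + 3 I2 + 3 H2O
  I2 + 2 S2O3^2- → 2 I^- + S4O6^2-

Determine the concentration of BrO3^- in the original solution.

n(S2O3^2-) = 0.02974 × 0.08740 = 2.599 × 10^-3 mol
n(I2) = n(S2O3^2-)/2 = 1.300 × 10^-3 mol
From the 1:3 ratio, n(BrO3^-) in the aliquot = 1/3 × 1.300 × 10^-3 = 4.332 × 10^-4 mol
[BrO3^-]_dilute = 4.332 × 10^-4 / 0.009763 = 0.04437 mol/L
[BrO3^-]_original = 0.04437 × 250.0/25.13 = 0.4414 mol/L

0.4414 mol/L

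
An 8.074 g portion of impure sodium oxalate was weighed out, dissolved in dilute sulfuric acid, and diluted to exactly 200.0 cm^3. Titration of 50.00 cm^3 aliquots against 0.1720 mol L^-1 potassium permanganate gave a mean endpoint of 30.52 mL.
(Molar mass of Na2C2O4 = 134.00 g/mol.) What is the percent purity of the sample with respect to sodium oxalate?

87.12 %

2 MnO4^- + 5 C2O4^2- + 16 H^+ → 2 Mn^2+ + 10 CO2 + 8 H2O
n(KMnO4) per titration = 0.03052 × 0.1720 = 5.249 × 10^-3 mol
From the 5:2 ratio, n(Na2C2O4) in each aliquot = 5/2 × 5.249 × 10^-3 = 0.01312 mol
n(Na2C2O4) in the whole flask = 0.01312 × 200.0/50.00 = 0.05249 mol
mass of Na2C2O4 = 0.05249 × 134.00 = 7.034 g
% Na2C2O4 = 7.034 / 8.074 × 100 = 87.12 %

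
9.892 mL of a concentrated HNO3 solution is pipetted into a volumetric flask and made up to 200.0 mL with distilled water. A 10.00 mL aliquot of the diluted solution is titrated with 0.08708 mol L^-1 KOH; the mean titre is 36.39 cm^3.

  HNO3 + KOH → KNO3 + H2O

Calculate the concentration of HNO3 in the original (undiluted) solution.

6.407 mol/L

n(KOH) = 0.03639 × 0.08708 = 3.169 × 10^-3 mol
n(HNO3) in the aliquot = 3.169 × 10^-3 mol (1:1 ratio)
[HNO3]_dilute = 3.169 × 10^-3 / 0.01000 = 0.3169 mol/L
Dilution factor = 200.0 / 9.892 = 20.22
[HNO3]_stock = 0.3169 × 20.22 = 6.407 mol/L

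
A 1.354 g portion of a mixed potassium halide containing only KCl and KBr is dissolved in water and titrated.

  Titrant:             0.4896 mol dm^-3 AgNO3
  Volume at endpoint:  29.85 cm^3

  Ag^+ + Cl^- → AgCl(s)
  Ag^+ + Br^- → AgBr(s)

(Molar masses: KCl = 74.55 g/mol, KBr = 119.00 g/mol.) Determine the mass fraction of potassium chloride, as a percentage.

n(AgNO3) = 0.02985 × 0.4896 = 0.01461 mol
Let x = n(KCl), y = n(KBr).
Titrant: 1x + 1y = 0.01461;  mass: 74.55x + 119.00y = 1.354
Solving, x = 8.664 × 10^-3 mol, y = 5.950 × 10^-3 mol
mass of KCl = 8.664 × 10^-3 × 74.55 = 0.6459 g
% KCl = 0.6459 / 1.354 × 100 = 47.71 %

47.71 %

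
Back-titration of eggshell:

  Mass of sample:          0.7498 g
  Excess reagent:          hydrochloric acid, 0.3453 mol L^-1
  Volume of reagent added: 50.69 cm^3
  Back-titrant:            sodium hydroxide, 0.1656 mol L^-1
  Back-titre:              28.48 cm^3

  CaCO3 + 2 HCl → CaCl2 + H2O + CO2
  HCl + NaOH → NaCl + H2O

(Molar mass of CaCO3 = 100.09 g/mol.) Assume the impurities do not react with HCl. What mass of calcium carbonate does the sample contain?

0.6399 g

n(HCl) added = 0.05069 × 0.3453 = 0.01750 mol
n(NaOH) used in back-titration = 0.02848 × 0.1656 = 4.716 × 10^-3 mol
n(HCl) left over = 4.716 × 10^-3 mol (1:1 ratio)
n(HCl) consumed by analyte = 0.01750 − 4.716 × 10^-3 = 0.01279 mol
From the 1:2 ratio, n(CaCO3) = 1/2 × 0.01279 = 6.393 × 10^-3 mol
mass of CaCO3 = 6.393 × 10^-3 × 100.09 = 0.6399 g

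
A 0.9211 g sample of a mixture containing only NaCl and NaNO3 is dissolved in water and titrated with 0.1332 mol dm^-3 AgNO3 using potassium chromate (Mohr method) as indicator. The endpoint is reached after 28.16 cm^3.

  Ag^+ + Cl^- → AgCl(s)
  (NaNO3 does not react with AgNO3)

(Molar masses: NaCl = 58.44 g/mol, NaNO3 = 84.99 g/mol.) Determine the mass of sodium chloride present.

n(AgNO3) = 0.02816 × 0.1332 = 3.751 × 10^-3 mol
Let x = n(NaCl), y = n(NaNO3).
Titrant: 1x = 3.751 × 10^-3;  mass: 58.44x + 84.99y = 0.9211
Solving, x = 3.751 × 10^-3 mol, y = 8.259 × 10^-3 mol
mass of NaCl = 3.751 × 10^-3 × 58.44 = 0.2192 g

0.2192 g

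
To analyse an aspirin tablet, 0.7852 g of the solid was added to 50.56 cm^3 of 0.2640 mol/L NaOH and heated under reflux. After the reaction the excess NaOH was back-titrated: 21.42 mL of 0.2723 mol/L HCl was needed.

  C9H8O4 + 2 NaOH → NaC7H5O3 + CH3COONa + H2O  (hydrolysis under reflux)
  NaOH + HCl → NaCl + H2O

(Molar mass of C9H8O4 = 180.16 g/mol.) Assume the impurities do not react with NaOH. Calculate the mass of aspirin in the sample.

0.6770 g

n(NaOH) added = 0.05056 × 0.2640 = 0.01335 mol
n(HCl) used in back-titration = 0.02142 × 0.2723 = 5.833 × 10^-3 mol
n(NaOH) left over = 5.833 × 10^-3 mol (1:1 ratio)
n(NaOH) consumed by analyte = 0.01335 − 5.833 × 10^-3 = 7.515 × 10^-3 mol
From the 1:2 ratio, n(C9H8O4) = 1/2 × 7.515 × 10^-3 = 3.758 × 10^-3 mol
mass of C9H8O4 = 3.758 × 10^-3 × 180.16 = 0.6770 g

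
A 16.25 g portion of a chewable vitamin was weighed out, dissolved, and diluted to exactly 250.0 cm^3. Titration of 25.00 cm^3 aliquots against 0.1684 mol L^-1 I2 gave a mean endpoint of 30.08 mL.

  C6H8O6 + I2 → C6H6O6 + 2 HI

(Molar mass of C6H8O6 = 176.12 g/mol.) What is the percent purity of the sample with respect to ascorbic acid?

n(I2) per titration = 0.03008 × 0.1684 = 5.065 × 10^-3 mol
n(C6H8O6) in each aliquot = 5.065 × 10^-3 mol (1:1 ratio)
n(C6H8O6) in the whole flask = 5.065 × 10^-3 × 250.0/25.00 = 0.05065 mol
mass of C6H8O6 = 0.05065 × 176.12 = 8.921 g
% C6H8O6 = 8.921 / 16.25 × 100 = 54.90 %

54.90 %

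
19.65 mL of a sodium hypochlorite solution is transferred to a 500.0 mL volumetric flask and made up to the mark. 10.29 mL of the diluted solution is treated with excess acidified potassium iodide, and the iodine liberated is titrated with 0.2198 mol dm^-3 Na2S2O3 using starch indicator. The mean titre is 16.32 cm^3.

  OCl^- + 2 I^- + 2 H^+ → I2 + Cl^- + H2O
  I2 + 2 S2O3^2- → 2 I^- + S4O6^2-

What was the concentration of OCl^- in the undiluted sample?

4.435 mol/L

n(S2O3^2-) = 0.01632 × 0.2198 = 3.587 × 10^-3 mol
n(I2) = n(S2O3^2-)/2 = 1.794 × 10^-3 mol
n(OCl^-) in the aliquot = 1.794 × 10^-3 mol (1:1 ratio)
[OCl^-]_dilute = 1.794 × 10^-3 / 0.01029 = 0.1743 mol/L
[OCl^-]_original = 0.1743 × 500.0/19.65 = 4.435 mol/L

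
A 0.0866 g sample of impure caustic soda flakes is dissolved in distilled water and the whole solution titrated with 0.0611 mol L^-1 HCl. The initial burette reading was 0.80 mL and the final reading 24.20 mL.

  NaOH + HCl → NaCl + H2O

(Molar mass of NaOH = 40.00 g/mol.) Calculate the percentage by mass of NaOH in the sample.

n(HCl) = 0.0234 L × 0.0611 mol/L = 1.43 × 10^-3 mol
n(NaOH) = 1.43 × 10^-3 mol (1:1 ratio)
mass of NaOH = 1.43 × 10^-3 × 40.00 g/mol = 0.0572 g
% NaOH = 0.0572 / 0.0866 × 100 = 66.0 %

66.0 %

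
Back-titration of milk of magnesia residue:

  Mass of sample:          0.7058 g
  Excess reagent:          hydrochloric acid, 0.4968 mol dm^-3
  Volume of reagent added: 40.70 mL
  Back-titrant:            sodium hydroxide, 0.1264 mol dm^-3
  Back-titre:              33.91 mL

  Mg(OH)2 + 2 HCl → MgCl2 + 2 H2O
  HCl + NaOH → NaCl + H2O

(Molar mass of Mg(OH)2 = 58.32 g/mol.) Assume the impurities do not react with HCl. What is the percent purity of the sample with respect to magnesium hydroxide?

n(HCl) added = 0.04070 × 0.4968 = 0.02022 mol
n(NaOH) used in back-titration = 0.03391 × 0.1264 = 4.286 × 10^-3 mol
n(HCl) left over = 4.286 × 10^-3 mol (1:1 ratio)
n(HCl) consumed by analyte = 0.02022 − 4.286 × 10^-3 = 0.01593 mol
From the 1:2 ratio, n(Mg(OH)2) = 1/2 × 0.01593 = 7.967 × 10^-3 mol
mass of Mg(OH)2 = 7.967 × 10^-3 × 58.32 = 0.4646 g
% Mg(OH)2 = 0.4646 / 0.7058 × 100 = 65.83 %

65.83 %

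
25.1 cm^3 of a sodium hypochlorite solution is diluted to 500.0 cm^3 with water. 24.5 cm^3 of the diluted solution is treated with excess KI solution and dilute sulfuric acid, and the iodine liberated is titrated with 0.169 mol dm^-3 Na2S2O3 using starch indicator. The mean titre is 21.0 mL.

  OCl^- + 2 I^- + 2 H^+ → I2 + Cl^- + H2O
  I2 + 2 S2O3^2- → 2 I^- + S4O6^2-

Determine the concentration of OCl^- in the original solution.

n(S2O3^2-) = 0.0210 × 0.169 = 3.55 × 10^-3 mol
n(I2) = n(S2O3^2-)/2 = 1.77 × 10^-3 mol
n(OCl^-) in the aliquot = 1.77 × 10^-3 mol (1:1 ratio)
[OCl^-]_dilute = 1.77 × 10^-3 / 0.0245 = 0.0724 mol/L
[OCl^-]_original = 0.0724 × 500.0/25.1 = 1.44 mol/L

1.44 mol/L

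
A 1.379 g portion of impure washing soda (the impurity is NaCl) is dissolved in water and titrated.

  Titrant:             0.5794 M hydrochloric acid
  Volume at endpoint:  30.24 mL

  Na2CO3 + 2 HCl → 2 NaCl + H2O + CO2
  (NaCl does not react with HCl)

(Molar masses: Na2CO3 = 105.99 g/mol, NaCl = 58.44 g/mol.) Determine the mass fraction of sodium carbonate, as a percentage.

n(HCl) = 0.03024 × 0.5794 = 0.01752 mol
Let x = n(Na2CO3), y = n(NaCl).
Titrant: 2x = 0.01752;  mass: 105.99x + 58.44y = 1.379
Solving, x = 8.761 × 10^-3 mol, y = 7.708 × 10^-3 mol
mass of Na2CO3 = 8.761 × 10^-3 × 105.99 = 0.9285 g
% Na2CO3 = 0.9285 / 1.379 × 100 = 67.33 %

67.33 %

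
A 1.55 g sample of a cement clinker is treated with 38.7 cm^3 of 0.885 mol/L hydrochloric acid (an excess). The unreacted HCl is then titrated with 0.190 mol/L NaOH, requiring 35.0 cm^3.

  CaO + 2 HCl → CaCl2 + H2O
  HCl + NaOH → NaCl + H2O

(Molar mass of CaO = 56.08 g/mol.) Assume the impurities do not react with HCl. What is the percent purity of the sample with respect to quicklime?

49.9 %

n(HCl) added = 0.0387 × 0.885 = 0.0342 mol
n(NaOH) used in back-titration = 0.0350 × 0.190 = 6.65 × 10^-3 mol
n(HCl) left over = 6.65 × 10^-3 mol (1:1 ratio)
n(HCl) consumed by analyte = 0.0342 − 6.65 × 10^-3 = 0.0276 mol
From the 1:2 ratio, n(CaO) = 1/2 × 0.0276 = 0.0138 mol
mass of CaO = 0.0138 × 56.08 = 0.774 g
% CaO = 0.774 / 1.55 × 100 = 49.9 %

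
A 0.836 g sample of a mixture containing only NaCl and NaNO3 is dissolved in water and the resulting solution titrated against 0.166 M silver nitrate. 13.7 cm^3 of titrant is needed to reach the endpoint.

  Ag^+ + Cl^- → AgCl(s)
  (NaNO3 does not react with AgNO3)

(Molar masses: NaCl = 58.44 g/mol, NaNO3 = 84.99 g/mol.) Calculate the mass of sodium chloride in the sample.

0.133 g

n(AgNO3) = 0.0137 × 0.166 = 2.27 × 10^-3 mol
Let x = n(NaCl), y = n(NaNO3).
Titrant: 1x = 2.27 × 10^-3;  mass: 58.44x + 84.99y = 0.836
Solving, x = 2.27 × 10^-3 mol, y = 8.27 × 10^-3 mol
mass of NaCl = 2.27 × 10^-3 × 58.44 = 0.133 g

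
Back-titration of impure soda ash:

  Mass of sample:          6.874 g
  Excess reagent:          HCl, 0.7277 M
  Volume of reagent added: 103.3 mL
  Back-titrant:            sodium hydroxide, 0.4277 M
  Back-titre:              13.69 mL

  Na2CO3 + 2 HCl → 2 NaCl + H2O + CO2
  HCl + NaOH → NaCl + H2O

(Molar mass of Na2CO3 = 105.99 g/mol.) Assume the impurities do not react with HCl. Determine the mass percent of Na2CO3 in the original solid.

53.44 %

n(HCl) added = 0.1033 × 0.7277 = 0.07517 mol
n(NaOH) used in back-titration = 0.01369 × 0.4277 = 5.855 × 10^-3 mol
n(HCl) left over = 5.855 × 10^-3 mol (1:1 ratio)
n(HCl) consumed by analyte = 0.07517 − 5.855 × 10^-3 = 0.06932 mol
From the 1:2 ratio, n(Na2CO3) = 1/2 × 0.06932 = 0.03466 mol
mass of Na2CO3 = 0.03466 × 105.99 = 3.673 g
% Na2CO3 = 3.673 / 6.874 × 100 = 53.44 %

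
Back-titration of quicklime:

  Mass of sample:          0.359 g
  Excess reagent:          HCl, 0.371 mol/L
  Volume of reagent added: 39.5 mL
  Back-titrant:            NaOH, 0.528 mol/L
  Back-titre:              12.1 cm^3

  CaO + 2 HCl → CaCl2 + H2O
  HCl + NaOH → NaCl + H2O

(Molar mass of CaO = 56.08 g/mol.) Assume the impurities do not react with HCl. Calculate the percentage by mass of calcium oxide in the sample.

n(HCl) added = 0.0395 × 0.371 = 0.0147 mol
n(NaOH) used in back-titration = 0.0121 × 0.528 = 6.39 × 10^-3 mol
n(HCl) left over = 6.39 × 10^-3 mol (1:1 ratio)
n(HCl) consumed by analyte = 0.0147 − 6.39 × 10^-3 = 8.27 × 10^-3 mol
From the 1:2 ratio, n(CaO) = 1/2 × 8.27 × 10^-3 = 4.13 × 10^-3 mol
mass of CaO = 4.13 × 10^-3 × 56.08 = 0.232 g
% CaO = 0.232 / 0.359 × 100 = 64.6 %

64.6 %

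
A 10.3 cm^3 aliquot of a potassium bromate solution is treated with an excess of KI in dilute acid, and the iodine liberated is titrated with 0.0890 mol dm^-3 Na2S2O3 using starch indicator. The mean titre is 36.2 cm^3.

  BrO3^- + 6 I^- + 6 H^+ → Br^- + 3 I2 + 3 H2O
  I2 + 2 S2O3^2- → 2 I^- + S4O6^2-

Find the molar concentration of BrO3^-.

n(S2O3^2-) = 0.0362 × 0.0890 = 3.22 × 10^-3 mol
n(I2) = n(S2O3^2-)/2 = 1.61 × 10^-3 mol
From the 1:3 ratio, n(BrO3^-) in the aliquot = 1/3 × 1.61 × 10^-3 = 5.37 × 10^-4 mol
[BrO3^-] = 5.37 × 10^-4 / 0.0103 = 0.0521 mol/L

0.0521 mol/L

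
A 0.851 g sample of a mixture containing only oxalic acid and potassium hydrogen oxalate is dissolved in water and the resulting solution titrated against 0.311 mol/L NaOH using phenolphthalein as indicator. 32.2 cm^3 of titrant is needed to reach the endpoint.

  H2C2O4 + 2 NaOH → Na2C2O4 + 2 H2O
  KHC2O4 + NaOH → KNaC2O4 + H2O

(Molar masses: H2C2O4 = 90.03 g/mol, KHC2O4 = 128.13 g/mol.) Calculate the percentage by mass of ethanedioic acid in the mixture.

27.5 %

n(NaOH) = 0.0322 × 0.311 = 0.0100 mol
Let x = n(H2C2O4), y = n(KHC2O4).
Titrant: 2x + 1y = 0.0100;  mass: 90.03x + 128.13y = 0.851
Solving, x = 2.60 × 10^-3 mol, y = 4.82 × 10^-3 mol
mass of H2C2O4 = 2.60 × 10^-3 × 90.03 = 0.234 g
% H2C2O4 = 0.234 / 0.851 × 100 = 27.5 %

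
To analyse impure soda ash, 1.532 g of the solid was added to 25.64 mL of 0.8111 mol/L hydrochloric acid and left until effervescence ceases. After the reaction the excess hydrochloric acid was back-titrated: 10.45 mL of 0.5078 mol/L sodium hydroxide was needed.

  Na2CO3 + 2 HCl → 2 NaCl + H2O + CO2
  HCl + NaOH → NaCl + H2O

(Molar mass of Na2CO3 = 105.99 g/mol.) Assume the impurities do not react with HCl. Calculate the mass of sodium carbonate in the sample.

0.8209 g

n(HCl) added = 0.02564 × 0.8111 = 0.02080 mol
n(NaOH) used in back-titration = 0.01045 × 0.5078 = 5.307 × 10^-3 mol
n(HCl) left over = 5.307 × 10^-3 mol (1:1 ratio)
n(HCl) consumed by analyte = 0.02080 − 5.307 × 10^-3 = 0.01549 mol
From the 1:2 ratio, n(Na2CO3) = 1/2 × 0.01549 = 7.745 × 10^-3 mol
mass of Na2CO3 = 7.745 × 10^-3 × 105.99 = 0.8209 g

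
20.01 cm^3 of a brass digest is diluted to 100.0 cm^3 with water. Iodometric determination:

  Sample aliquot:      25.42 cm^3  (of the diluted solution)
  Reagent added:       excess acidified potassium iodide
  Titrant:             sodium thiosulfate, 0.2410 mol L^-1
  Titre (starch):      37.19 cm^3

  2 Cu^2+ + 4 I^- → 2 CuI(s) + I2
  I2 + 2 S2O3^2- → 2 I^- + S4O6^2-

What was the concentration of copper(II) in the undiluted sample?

n(S2O3^2-) = 0.03719 × 0.2410 = 8.963 × 10^-3 mol
n(I2) = n(S2O3^2-)/2 = 4.481 × 10^-3 mol
From the 2:1 ratio, n(Cu2+) in the aliquot = 2/1 × 4.481 × 10^-3 = 8.963 × 10^-3 mol
[Cu2+]_dilute = 8.963 × 10^-3 / 0.02542 = 0.3526 mol/L
[Cu2+]_original = 0.3526 × 100.0/20.01 = 1.762 mol/L

1.762 mol/L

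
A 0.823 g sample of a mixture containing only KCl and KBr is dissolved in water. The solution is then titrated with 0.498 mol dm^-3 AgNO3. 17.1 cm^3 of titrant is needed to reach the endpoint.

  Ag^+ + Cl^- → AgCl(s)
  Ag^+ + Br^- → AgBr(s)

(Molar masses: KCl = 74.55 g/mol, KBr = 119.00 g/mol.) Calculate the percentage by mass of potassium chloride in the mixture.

n(AgNO3) = 0.0171 × 0.498 = 8.52 × 10^-3 mol
Let x = n(KCl), y = n(KBr).
Titrant: 1x + 1y = 8.52 × 10^-3;  mass: 74.55x + 119.00y = 0.823
Solving, x = 4.28 × 10^-3 mol, y = 4.23 × 10^-3 mol
mass of KCl = 4.28 × 10^-3 × 74.55 = 0.319 g
% KCl = 0.319 / 0.823 × 100 = 38.8 %

38.8 %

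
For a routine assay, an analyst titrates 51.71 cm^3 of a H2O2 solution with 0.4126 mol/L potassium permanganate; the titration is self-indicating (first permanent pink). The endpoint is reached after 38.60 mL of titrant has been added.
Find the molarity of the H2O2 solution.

2 MnO4^- + 5 H2O2 + 6 H^+ → 2 Mn^2+ + 5 O2 + 8 H2O
n(KMnO4) = 0.03860 L × 0.4126 mol/L = 0.01593 mol
From the 5:2 mole ratio, n(H2O2) = 5/2 × 0.01593 = 0.03982 mol
[H2O2] = 0.03982 mol / 0.05171 L = 0.7700 mol/L

0.7700 mol/L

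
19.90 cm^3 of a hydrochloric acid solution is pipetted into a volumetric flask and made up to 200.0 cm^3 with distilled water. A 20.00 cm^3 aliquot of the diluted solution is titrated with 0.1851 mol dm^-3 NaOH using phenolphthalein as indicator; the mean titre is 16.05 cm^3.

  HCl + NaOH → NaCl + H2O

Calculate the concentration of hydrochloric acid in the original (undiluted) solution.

1.493 mol/L

n(NaOH) = 0.01605 × 0.1851 = 2.971 × 10^-3 mol
n(HCl) in the aliquot = 2.971 × 10^-3 mol (1:1 ratio)
[HCl]_dilute = 2.971 × 10^-3 / 0.02000 = 0.1485 mol/L
Dilution factor = 200.0 / 19.90 = 10.05
[HCl]_stock = 0.1485 × 10.05 = 1.493 mol/L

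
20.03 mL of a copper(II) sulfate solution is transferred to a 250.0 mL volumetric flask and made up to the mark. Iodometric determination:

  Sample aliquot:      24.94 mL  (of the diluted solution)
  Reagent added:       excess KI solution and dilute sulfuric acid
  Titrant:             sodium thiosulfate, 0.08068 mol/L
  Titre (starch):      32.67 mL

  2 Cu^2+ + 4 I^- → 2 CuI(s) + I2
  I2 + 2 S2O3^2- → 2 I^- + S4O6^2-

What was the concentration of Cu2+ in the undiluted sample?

n(S2O3^2-) = 0.03267 × 0.08068 = 2.636 × 10^-3 mol
n(I2) = n(S2O3^2-)/2 = 1.318 × 10^-3 mol
From the 2:1 ratio, n(Cu2+) in the aliquot = 2/1 × 1.318 × 10^-3 = 2.636 × 10^-3 mol
[Cu2+]_dilute = 2.636 × 10^-3 / 0.02494 = 0.1057 mol/L
[Cu2+]_original = 0.1057 × 250.0/20.03 = 1.319 mol/L

1.319 mol/L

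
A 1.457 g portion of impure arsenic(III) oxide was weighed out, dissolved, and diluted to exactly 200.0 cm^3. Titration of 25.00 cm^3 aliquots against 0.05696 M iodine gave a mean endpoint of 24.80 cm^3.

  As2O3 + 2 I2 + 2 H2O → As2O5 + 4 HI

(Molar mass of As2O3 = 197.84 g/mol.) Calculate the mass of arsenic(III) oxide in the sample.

n(I2) per titration = 0.02480 × 0.05696 = 1.413 × 10^-3 mol
From the 1:2 ratio, n(As2O3) in each aliquot = 1/2 × 1.413 × 10^-3 = 7.063 × 10^-4 mol
n(As2O3) in the whole flask = 7.063 × 10^-4 × 200.0/25.00 = 5.650 × 10^-3 mol
mass of As2O3 = 5.650 × 10^-3 × 197.84 = 1.118 g

1.118 g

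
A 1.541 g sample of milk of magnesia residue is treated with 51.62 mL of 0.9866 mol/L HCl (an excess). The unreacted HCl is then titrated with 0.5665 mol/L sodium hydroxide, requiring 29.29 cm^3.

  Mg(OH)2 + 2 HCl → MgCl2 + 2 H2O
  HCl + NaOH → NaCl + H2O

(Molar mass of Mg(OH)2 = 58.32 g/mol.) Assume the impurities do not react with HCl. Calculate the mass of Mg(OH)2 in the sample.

n(HCl) added = 0.05162 × 0.9866 = 0.05093 mol
n(NaOH) used in back-titration = 0.02929 × 0.5665 = 0.01659 mol
n(HCl) left over = 0.01659 mol (1:1 ratio)
n(HCl) consumed by analyte = 0.05093 − 0.01659 = 0.03434 mol
From the 1:2 ratio, n(Mg(OH)2) = 1/2 × 0.03434 = 0.01717 mol
mass of Mg(OH)2 = 0.01717 × 58.32 = 1.001 g

1.001 g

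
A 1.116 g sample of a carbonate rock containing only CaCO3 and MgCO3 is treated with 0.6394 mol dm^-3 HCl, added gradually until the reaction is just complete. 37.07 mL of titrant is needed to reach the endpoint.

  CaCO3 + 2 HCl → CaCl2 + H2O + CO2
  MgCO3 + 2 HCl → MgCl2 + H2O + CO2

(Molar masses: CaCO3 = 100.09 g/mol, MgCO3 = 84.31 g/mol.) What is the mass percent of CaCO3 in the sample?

n(HCl) = 0.03707 × 0.6394 = 0.02370 mol
Let x = n(CaCO3), y = n(MgCO3).
Titrant: 2x + 2y = 0.02370;  mass: 100.09x + 84.31y = 1.116
Solving, x = 7.403 × 10^-3 mol, y = 4.448 × 10^-3 mol
mass of CaCO3 = 7.403 × 10^-3 × 100.09 = 0.7410 g
% CaCO3 = 0.7410 / 1.116 × 100 = 66.39 %

66.39 %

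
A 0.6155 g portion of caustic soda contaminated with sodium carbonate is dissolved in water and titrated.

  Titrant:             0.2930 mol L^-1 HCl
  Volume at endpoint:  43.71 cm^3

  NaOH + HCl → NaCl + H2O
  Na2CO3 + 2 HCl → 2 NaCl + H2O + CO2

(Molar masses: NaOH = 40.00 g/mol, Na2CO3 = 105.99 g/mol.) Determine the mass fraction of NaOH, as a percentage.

n(HCl) = 0.04371 × 0.2930 = 0.01281 mol
Let x = n(NaOH), y = n(Na2CO3).
Titrant: 1x + 2y = 0.01281;  mass: 40.00x + 105.99y = 0.6155
Solving, x = 4.864 × 10^-3 mol, y = 3.971 × 10^-3 mol
mass of NaOH = 4.864 × 10^-3 × 40.00 = 0.1946 g
% NaOH = 0.1946 / 0.6155 × 100 = 31.61 %

31.61 %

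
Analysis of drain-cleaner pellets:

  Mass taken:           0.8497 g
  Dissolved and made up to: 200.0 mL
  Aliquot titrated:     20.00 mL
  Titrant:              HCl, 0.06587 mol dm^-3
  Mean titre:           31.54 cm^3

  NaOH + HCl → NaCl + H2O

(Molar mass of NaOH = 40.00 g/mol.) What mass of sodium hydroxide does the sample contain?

n(HCl) per titration = 0.03154 × 0.06587 = 2.078 × 10^-3 mol
n(NaOH) in each aliquot = 2.078 × 10^-3 mol (1:1 ratio)
n(NaOH) in the whole flask = 2.078 × 10^-3 × 200.0/20.00 = 0.02078 mol
mass of NaOH = 0.02078 × 40.00 = 0.8310 g

0.8310 g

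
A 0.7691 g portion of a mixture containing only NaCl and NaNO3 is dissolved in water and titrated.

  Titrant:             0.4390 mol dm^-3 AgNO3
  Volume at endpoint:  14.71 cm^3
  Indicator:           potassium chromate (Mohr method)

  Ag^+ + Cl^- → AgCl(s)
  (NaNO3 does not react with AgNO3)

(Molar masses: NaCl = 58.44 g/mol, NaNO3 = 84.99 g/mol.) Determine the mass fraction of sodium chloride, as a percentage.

49.07 %

n(AgNO3) = 0.01471 × 0.4390 = 6.458 × 10^-3 mol
Let x = n(NaCl), y = n(NaNO3).
Titrant: 1x = 6.458 × 10^-3;  mass: 58.44x + 84.99y = 0.7691
Solving, x = 6.458 × 10^-3 mol, y = 4.609 × 10^-3 mol
mass of NaCl = 6.458 × 10^-3 × 58.44 = 0.3774 g
% NaCl = 0.3774 / 0.7691 × 100 = 49.07 %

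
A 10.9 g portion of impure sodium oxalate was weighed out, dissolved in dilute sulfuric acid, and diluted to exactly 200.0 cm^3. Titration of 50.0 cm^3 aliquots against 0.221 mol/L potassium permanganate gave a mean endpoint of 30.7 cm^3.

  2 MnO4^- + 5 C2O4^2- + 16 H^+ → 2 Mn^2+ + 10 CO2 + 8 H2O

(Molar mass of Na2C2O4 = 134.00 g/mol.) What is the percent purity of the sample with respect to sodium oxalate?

n(KMnO4) per titration = 0.0307 × 0.221 = 6.78 × 10^-3 mol
From the 5:2 ratio, n(Na2C2O4) in each aliquot = 5/2 × 6.78 × 10^-3 = 0.0170 mol
n(Na2C2O4) in the whole flask = 0.0170 × 200.0/50.0 = 0.0678 mol
mass of Na2C2O4 = 0.0678 × 134.00 = 9.09 g
% Na2C2O4 = 9.09 / 10.9 × 100 = 83.4 %

83.4 %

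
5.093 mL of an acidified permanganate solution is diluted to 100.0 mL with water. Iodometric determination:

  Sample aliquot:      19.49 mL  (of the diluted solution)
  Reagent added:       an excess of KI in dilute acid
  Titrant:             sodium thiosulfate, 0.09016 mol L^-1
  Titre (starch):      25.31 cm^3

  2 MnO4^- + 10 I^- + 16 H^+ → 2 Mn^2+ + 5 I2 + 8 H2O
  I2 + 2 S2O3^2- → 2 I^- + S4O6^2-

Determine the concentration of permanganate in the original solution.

0.4598 mol/L

n(S2O3^2-) = 0.02531 × 0.09016 = 2.282 × 10^-3 mol
n(I2) = n(S2O3^2-)/2 = 1.141 × 10^-3 mol
From the 2:5 ratio, n(MnO4^-) in the aliquot = 2/5 × 1.141 × 10^-3 = 4.564 × 10^-4 mol
[MnO4^-]_dilute = 4.564 × 10^-4 / 0.01949 = 0.02342 mol/L
[MnO4^-]_original = 0.02342 × 100.0/5.093 = 0.4598 mol/L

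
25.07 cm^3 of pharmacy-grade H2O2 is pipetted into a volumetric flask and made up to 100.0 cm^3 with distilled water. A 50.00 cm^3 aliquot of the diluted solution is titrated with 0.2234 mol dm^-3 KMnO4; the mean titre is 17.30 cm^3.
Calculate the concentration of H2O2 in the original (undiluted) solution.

2 MnO4^- + 5 H2O2 + 6 H^+ → 2 Mn^2+ + 5 O2 + 8 H2O
n(KMnO4) = 0.01730 × 0.2234 = 3.865 × 10^-3 mol
From the 5:2 ratio, n(H2O2) in the aliquot = 5/2 × 3.865 × 10^-3 = 9.662 × 10^-3 mol
[H2O2]_dilute = 9.662 × 10^-3 / 0.05000 = 0.1932 mol/L
Dilution factor = 100.0 / 25.07 = 3.989
[H2O2]_stock = 0.1932 × 3.989 = 0.7708 mol/L

0.7708 mol/L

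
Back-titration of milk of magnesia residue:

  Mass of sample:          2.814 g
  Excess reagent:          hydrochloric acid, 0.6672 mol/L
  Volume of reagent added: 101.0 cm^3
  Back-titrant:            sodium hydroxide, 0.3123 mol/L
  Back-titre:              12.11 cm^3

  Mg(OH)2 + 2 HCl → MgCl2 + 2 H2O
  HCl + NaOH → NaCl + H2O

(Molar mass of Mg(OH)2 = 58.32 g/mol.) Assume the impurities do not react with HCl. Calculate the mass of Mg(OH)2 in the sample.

1.855 g

n(HCl) added = 0.1010 × 0.6672 = 0.06739 mol
n(NaOH) used in back-titration = 0.01211 × 0.3123 = 3.782 × 10^-3 mol
n(HCl) left over = 3.782 × 10^-3 mol (1:1 ratio)
n(HCl) consumed by analyte = 0.06739 − 3.782 × 10^-3 = 0.06361 mol
From the 1:2 ratio, n(Mg(OH)2) = 1/2 × 0.06361 = 0.03180 mol
mass of Mg(OH)2 = 0.03180 × 58.32 = 1.855 g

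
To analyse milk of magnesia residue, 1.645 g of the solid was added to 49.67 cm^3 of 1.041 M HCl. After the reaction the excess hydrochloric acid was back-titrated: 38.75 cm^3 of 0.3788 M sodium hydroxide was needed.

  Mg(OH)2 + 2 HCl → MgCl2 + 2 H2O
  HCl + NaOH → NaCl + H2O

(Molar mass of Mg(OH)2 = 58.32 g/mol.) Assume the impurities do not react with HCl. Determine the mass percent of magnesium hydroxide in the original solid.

65.64 %

n(HCl) added = 0.04967 × 1.041 = 0.05171 mol
n(NaOH) used in back-titration = 0.03875 × 0.3788 = 0.01468 mol
n(HCl) left over = 0.01468 mol (1:1 ratio)
n(HCl) consumed by analyte = 0.05171 − 0.01468 = 0.03703 mol
From the 1:2 ratio, n(Mg(OH)2) = 1/2 × 0.03703 = 0.01851 mol
mass of Mg(OH)2 = 0.01851 × 58.32 = 1.080 g
% Mg(OH)2 = 1.080 / 1.645 × 100 = 65.64 %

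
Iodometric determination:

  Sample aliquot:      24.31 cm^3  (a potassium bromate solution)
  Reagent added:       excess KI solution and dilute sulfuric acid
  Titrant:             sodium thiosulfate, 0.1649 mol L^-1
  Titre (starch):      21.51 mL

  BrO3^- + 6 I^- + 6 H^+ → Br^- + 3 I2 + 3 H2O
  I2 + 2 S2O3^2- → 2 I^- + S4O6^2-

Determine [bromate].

0.02432 mol/L

n(S2O3^2-) = 0.02151 × 0.1649 = 3.547 × 10^-3 mol
n(I2) = n(S2O3^2-)/2 = 1.773 × 10^-3 mol
From the 1:3 ratio, n(BrO3^-) in the aliquot = 1/3 × 1.773 × 10^-3 = 5.912 × 10^-4 mol
[BrO3^-] = 5.912 × 10^-4 / 0.02431 = 0.02432 mol/L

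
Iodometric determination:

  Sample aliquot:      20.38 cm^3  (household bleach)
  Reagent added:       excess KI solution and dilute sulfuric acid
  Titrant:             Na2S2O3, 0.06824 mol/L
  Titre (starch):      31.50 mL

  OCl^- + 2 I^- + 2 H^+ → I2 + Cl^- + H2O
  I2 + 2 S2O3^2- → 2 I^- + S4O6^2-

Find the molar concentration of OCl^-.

0.05274 mol/L

n(S2O3^2-) = 0.03150 × 0.06824 = 2.150 × 10^-3 mol
n(I2) = n(S2O3^2-)/2 = 1.075 × 10^-3 mol
n(OCl^-) in the aliquot = 1.075 × 10^-3 mol (1:1 ratio)
[OCl^-] = 1.075 × 10^-3 / 0.02038 = 0.05274 mol/L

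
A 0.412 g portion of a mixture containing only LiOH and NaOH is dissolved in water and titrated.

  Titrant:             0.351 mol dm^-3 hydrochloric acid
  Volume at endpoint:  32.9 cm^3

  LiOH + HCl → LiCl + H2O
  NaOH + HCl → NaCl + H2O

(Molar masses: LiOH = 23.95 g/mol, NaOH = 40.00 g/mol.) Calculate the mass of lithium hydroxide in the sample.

n(HCl) = 0.0329 × 0.351 = 0.0115 mol
Let x = n(LiOH), y = n(NaOH).
Titrant: 1x + 1y = 0.0115;  mass: 23.95x + 40.00y = 0.412
Solving, x = 3.11 × 10^-3 mol, y = 8.44 × 10^-3 mol
mass of LiOH = 3.11 × 10^-3 × 23.95 = 0.0745 g

0.0745 g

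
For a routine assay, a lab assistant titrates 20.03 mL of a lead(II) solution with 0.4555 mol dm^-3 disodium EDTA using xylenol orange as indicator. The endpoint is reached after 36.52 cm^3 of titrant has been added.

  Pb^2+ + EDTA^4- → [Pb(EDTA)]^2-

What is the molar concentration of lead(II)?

0.8305 mol/L

n(EDTA) = 0.03652 L × 0.4555 mol/L = 0.01663 mol
n(Pb2+) = 0.01663 mol (1:1 mole ratio)
[Pb2+] = 0.01663 mol / 0.02003 L = 0.8305 mol/L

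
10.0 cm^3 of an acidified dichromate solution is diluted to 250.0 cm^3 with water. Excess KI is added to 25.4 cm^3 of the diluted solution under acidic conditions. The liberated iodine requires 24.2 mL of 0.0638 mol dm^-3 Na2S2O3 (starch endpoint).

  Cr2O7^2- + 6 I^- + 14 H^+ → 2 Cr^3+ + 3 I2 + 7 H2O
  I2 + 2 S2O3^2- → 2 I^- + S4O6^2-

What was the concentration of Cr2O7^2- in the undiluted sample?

n(S2O3^2-) = 0.0242 × 0.0638 = 1.54 × 10^-3 mol
n(I2) = n(S2O3^2-)/2 = 7.72 × 10^-4 mol
From the 1:3 ratio, n(Cr2O7^2-) in the aliquot = 1/3 × 7.72 × 10^-4 = 2.57 × 10^-4 mol
[Cr2O7^2-]_dilute = 2.57 × 10^-4 / 0.0254 = 0.0101 mol/L
[Cr2O7^2-]_original = 0.0101 × 250.0/10.0 = 0.253 mol/L

0.253 mol/L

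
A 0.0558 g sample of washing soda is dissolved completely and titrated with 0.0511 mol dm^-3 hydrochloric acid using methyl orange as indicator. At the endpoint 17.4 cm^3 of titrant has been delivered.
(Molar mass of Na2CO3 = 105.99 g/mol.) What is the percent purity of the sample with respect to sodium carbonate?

84.4 %

Na2CO3 + 2 HCl → 2 NaCl + H2O + CO2
n(HCl) = 0.0174 L × 0.0511 mol/L = 8.89 × 10^-4 mol
From the 1:2 ratio, n(Na2CO3) = 1/2 × 8.89 × 10^-4 = 4.45 × 10^-4 mol
mass of Na2CO3 = 4.45 × 10^-4 × 105.99 g/mol = 0.0471 g
% Na2CO3 = 0.0471 / 0.0558 × 100 = 84.4 %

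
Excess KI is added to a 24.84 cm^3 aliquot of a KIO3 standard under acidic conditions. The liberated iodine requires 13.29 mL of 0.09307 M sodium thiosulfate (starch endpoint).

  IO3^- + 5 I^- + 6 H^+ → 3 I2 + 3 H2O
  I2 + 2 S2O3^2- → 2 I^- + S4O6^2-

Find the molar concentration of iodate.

0.008299 M

n(S2O3^2-) = 0.01329 × 0.09307 = 1.237 × 10^-3 mol
n(I2) = n(S2O3^2-)/2 = 6.185 × 10^-4 mol
From the 1:3 ratio, n(IO3^-) in the aliquot = 1/3 × 6.185 × 10^-4 = 2.062 × 10^-4 mol
[IO3^-] = 2.062 × 10^-4 / 0.02484 = 0.008299 mol/L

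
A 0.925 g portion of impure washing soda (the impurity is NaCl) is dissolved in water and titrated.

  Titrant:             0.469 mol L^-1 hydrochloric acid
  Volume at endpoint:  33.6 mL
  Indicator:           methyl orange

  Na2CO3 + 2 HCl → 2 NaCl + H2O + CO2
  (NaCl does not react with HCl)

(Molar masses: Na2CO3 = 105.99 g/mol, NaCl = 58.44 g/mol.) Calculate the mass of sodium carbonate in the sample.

n(HCl) = 0.0336 × 0.469 = 0.0158 mol
Let x = n(Na2CO3), y = n(NaCl).
Titrant: 2x = 0.0158;  mass: 105.99x + 58.44y = 0.925
Solving, x = 7.88 × 10^-3 mol, y = 1.54 × 10^-3 mol
mass of Na2CO3 = 7.88 × 10^-3 × 105.99 = 0.835 g

0.835 g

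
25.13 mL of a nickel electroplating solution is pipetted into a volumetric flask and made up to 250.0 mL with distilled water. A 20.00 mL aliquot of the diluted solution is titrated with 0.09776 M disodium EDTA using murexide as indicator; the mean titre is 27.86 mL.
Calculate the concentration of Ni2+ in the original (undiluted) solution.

Ni^2+ + EDTA^4- → [Ni(EDTA)]^2-
n(EDTA) = 0.02786 × 0.09776 = 2.724 × 10^-3 mol
n(Ni2+) in the aliquot = 2.724 × 10^-3 mol (1:1 ratio)
[Ni2+]_dilute = 2.724 × 10^-3 / 0.02000 = 0.1362 mol/L
Dilution factor = 250.0 / 25.13 = 9.948
[Ni2+]_stock = 0.1362 × 9.948 = 1.355 mol/L

1.355 M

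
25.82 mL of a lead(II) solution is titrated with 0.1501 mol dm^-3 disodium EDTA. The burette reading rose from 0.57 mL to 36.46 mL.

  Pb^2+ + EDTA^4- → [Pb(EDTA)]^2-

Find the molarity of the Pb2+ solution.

0.2086 mol/L

n(EDTA) = 0.03589 L × 0.1501 mol/L = 5.387 × 10^-3 mol
n(Pb2+) = 5.387 × 10^-3 mol (1:1 mole ratio)
[Pb2+] = 5.387 × 10^-3 mol / 0.02582 L = 0.2086 mol/L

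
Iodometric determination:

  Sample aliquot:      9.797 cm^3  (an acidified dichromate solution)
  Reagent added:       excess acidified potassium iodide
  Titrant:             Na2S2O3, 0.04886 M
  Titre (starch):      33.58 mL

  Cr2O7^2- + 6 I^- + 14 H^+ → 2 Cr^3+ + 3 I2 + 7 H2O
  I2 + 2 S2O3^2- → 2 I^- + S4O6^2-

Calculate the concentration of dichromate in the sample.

n(S2O3^2-) = 0.03358 × 0.04886 = 1.641 × 10^-3 mol
n(I2) = n(S2O3^2-)/2 = 8.204 × 10^-4 mol
From the 1:3 ratio, n(Cr2O7^2-) in the aliquot = 1/3 × 8.204 × 10^-4 = 2.735 × 10^-4 mol
[Cr2O7^2-] = 2.735 × 10^-4 / 0.009797 = 0.02791 mol/L

0.02791 M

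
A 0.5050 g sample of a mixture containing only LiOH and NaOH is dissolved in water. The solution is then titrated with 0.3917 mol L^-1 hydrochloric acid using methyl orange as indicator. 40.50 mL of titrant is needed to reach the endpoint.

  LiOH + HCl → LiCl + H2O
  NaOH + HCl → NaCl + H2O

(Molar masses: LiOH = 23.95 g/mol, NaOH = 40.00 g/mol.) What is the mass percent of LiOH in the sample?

38.28 %

n(HCl) = 0.04050 × 0.3917 = 0.01586 mol
Let x = n(LiOH), y = n(NaOH).
Titrant: 1x + 1y = 0.01586;  mass: 23.95x + 40.00y = 0.5050
Solving, x = 8.072 × 10^-3 mol, y = 7.792 × 10^-3 mol
mass of LiOH = 8.072 × 10^-3 × 23.95 = 0.1933 g
% LiOH = 0.1933 / 0.5050 × 100 = 38.28 %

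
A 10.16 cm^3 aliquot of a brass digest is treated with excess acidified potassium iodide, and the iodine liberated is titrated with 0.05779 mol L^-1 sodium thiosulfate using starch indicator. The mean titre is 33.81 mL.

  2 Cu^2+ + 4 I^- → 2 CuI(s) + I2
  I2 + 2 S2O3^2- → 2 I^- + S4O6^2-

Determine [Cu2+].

n(S2O3^2-) = 0.03381 × 0.05779 = 1.954 × 10^-3 mol
n(I2) = n(S2O3^2-)/2 = 9.769 × 10^-4 mol
From the 2:1 ratio, n(Cu2+) in the aliquot = 2/1 × 9.769 × 10^-4 = 1.954 × 10^-3 mol
[Cu2+] = 1.954 × 10^-3 / 0.01016 = 0.1923 mol/L

0.1923 mol/L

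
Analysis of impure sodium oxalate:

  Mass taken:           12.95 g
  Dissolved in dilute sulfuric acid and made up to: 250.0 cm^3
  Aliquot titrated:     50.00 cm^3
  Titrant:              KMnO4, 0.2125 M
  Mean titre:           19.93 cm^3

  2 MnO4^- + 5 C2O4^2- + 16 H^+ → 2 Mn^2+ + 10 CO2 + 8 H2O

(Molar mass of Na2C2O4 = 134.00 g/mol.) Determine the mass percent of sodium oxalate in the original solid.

54.78 %

n(KMnO4) per titration = 0.01993 × 0.2125 = 4.235 × 10^-3 mol
From the 5:2 ratio, n(Na2C2O4) in each aliquot = 5/2 × 4.235 × 10^-3 = 0.01059 mol
n(Na2C2O4) in the whole flask = 0.01059 × 250.0/50.00 = 0.05294 mol
mass of Na2C2O4 = 0.05294 × 134.00 = 7.094 g
% Na2C2O4 = 7.094 / 12.95 × 100 = 54.78 %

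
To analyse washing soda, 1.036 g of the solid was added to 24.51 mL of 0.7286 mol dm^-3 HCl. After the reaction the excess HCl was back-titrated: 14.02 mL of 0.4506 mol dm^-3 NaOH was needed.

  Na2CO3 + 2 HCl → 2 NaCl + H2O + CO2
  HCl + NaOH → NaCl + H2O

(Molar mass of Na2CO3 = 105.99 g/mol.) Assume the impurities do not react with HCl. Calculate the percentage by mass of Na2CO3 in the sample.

n(HCl) added = 0.02451 × 0.7286 = 0.01786 mol
n(NaOH) used in back-titration = 0.01402 × 0.4506 = 6.317 × 10^-3 mol
n(HCl) left over = 6.317 × 10^-3 mol (1:1 ratio)
n(HCl) consumed by analyte = 0.01786 − 6.317 × 10^-3 = 0.01154 mol
From the 1:2 ratio, n(Na2CO3) = 1/2 × 0.01154 = 5.770 × 10^-3 mol
mass of Na2CO3 = 5.770 × 10^-3 × 105.99 = 0.6116 g
% Na2CO3 = 0.6116 / 1.036 × 100 = 59.03 %

59.03 %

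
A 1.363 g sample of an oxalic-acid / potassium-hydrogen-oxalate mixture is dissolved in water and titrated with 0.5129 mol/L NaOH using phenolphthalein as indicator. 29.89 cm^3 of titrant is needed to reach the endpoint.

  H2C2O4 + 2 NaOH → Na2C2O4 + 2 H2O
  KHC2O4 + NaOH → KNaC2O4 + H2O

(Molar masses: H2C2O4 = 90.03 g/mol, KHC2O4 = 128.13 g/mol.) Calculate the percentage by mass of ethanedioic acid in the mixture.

23.89 %

n(NaOH) = 0.02989 × 0.5129 = 0.01533 mol
Let x = n(H2C2O4), y = n(KHC2O4).
Titrant: 2x + 1y = 0.01533;  mass: 90.03x + 128.13y = 1.363
Solving, x = 3.617 × 10^-3 mol, y = 8.096 × 10^-3 mol
mass of H2C2O4 = 3.617 × 10^-3 × 90.03 = 0.3257 g
% H2C2O4 = 0.3257 / 1.363 × 100 = 23.89 %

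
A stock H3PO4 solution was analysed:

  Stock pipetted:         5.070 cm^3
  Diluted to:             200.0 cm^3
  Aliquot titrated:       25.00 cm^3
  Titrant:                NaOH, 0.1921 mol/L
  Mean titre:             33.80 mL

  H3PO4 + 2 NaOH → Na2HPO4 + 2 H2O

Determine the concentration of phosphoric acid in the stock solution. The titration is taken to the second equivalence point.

n(NaOH) = 0.03380 × 0.1921 = 6.493 × 10^-3 mol
From the 1:2 ratio, n(H3PO4) in the aliquot = 1/2 × 6.493 × 10^-3 = 3.246 × 10^-3 mol
[H3PO4]_dilute = 3.246 × 10^-3 / 0.02500 = 0.1299 mol/L
Dilution factor = 200.0 / 5.070 = 39.45
[H3PO4]_stock = 0.1299 × 39.45 = 5.123 mol/L

5.123 mol/L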